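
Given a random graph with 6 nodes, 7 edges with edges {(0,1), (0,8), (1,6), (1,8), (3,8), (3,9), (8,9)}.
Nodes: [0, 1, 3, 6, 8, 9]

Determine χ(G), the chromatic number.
Clique number ω(G) = 3 (lower bound: χ ≥ ω).
The clique on [0, 1, 8] has size 3, forcing χ ≥ 3, and the coloring below uses 3 colors, so χ(G) = 3.
A valid 3-coloring: color 1: [6, 8]; color 2: [1, 9]; color 3: [0, 3].

χ(G) = 3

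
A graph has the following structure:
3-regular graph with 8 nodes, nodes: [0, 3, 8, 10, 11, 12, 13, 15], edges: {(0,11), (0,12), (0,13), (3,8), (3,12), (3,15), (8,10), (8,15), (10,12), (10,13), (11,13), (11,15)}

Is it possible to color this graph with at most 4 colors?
A valid 4-coloring: color 1: [3, 10, 11]; color 2: [12, 13, 15]; color 3: [0, 8].
(χ(G) = 3 ≤ 4.)

Yes, G is 4-colorable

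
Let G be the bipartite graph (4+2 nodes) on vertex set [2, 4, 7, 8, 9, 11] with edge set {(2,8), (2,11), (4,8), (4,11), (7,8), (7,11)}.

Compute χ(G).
Clique number ω(G) = 2 (lower bound: χ ≥ ω).
The graph is bipartite (no odd cycle), so 2 colors suffice: χ(G) = 2.
A valid 2-coloring: color 1: [8, 9, 11]; color 2: [2, 4, 7].

χ(G) = 2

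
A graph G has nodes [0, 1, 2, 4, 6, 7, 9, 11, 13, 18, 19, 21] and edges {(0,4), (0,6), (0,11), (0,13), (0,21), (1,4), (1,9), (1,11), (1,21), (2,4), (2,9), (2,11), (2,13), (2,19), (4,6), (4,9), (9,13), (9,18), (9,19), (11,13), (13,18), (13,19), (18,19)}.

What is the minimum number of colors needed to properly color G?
χ(G) = 4

Clique number ω(G) = 4 (lower bound: χ ≥ ω).
The clique on [2, 9, 13, 19] has size 4, forcing χ ≥ 4, and the coloring below uses 4 colors, so χ(G) = 4.
A valid 4-coloring: color 1: [4, 7, 13, 21]; color 2: [6, 9, 11]; color 3: [0, 1, 2, 18]; color 4: [19].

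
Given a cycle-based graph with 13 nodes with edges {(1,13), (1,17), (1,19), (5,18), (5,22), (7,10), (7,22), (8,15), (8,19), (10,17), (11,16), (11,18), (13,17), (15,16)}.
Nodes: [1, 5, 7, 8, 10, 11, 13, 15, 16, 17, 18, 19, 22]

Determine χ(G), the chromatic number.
Clique number ω(G) = 3 (lower bound: χ ≥ ω).
The clique on [1, 13, 17] has size 3, forcing χ ≥ 3, and the coloring below uses 3 colors, so χ(G) = 3.
A valid 3-coloring: color 1: [5, 7, 11, 15, 17, 19]; color 2: [1, 8, 10, 16, 18, 22]; color 3: [13].

χ(G) = 3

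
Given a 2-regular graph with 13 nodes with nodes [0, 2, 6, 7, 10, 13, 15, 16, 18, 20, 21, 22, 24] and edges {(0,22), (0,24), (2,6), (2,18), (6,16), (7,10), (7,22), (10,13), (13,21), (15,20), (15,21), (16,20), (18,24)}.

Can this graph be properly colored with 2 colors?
Odd cycle [18, 2, 6, 16, 20, 15, 21, 13, 10, 7, 22, 0, 24] needs 3 colors (χ ≥ 3).
Hence χ(G) ≥ 3 > 2, so no proper 2-coloring exists.

No, G is not 2-colorable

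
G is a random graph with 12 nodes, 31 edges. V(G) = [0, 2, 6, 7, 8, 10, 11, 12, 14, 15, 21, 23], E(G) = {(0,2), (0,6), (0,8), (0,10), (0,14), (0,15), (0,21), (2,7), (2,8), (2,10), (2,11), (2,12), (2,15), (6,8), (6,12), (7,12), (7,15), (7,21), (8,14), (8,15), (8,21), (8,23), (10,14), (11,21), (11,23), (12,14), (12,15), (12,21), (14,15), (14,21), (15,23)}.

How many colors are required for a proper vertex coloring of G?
χ(G) = 4

Clique number ω(G) = 4 (lower bound: χ ≥ ω).
The clique on [0, 2, 8, 15] has size 4, forcing χ ≥ 4, and the coloring below uses 4 colors, so χ(G) = 4.
A valid 4-coloring: color 1: [6, 10, 15, 21]; color 2: [0, 12, 23]; color 3: [2, 14]; color 4: [7, 8, 11].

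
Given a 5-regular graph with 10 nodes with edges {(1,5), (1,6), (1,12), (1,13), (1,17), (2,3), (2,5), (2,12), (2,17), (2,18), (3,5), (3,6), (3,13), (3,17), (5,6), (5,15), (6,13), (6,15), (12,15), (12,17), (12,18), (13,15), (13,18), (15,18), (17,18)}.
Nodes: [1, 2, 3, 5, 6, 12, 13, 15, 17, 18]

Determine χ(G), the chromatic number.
χ(G) = 4

Clique number ω(G) = 4 (lower bound: χ ≥ ω).
The clique on [2, 12, 17, 18] has size 4, forcing χ ≥ 4, and the coloring below uses 4 colors, so χ(G) = 4.
A valid 4-coloring: color 1: [5, 13, 17]; color 2: [1, 2, 15]; color 3: [6, 18]; color 4: [3, 12].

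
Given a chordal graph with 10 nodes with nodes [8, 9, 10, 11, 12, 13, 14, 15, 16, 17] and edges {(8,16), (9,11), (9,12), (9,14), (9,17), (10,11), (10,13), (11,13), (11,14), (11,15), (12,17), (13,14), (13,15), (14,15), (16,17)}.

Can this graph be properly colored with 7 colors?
A valid 7-coloring: color 1: [8, 11, 17]; color 2: [9, 13, 16]; color 3: [10, 12, 14]; color 4: [15].
(χ(G) = 4 ≤ 7.)

Yes, G is 7-colorable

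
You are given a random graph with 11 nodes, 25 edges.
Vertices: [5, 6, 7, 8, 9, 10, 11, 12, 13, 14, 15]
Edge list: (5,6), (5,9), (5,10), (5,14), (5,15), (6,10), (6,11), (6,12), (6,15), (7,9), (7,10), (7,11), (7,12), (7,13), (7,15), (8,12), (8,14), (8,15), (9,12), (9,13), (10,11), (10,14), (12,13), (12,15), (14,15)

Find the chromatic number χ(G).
Clique number ω(G) = 4 (lower bound: χ ≥ ω).
The clique on [7, 9, 12, 13] has size 4, forcing χ ≥ 4, and the coloring below uses 4 colors, so χ(G) = 4.
A valid 4-coloring: color 1: [10, 13, 15]; color 2: [6, 7, 14]; color 3: [5, 11, 12]; color 4: [8, 9].

χ(G) = 4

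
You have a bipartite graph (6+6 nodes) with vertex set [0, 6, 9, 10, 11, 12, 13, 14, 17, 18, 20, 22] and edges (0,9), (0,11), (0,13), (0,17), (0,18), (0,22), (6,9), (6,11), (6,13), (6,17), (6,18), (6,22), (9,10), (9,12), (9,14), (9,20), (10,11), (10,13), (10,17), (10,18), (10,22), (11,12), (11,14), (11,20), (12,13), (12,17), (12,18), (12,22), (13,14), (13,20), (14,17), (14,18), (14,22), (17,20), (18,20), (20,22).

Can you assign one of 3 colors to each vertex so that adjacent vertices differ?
Yes, G is 3-colorable

A valid 3-coloring: color 1: [9, 11, 13, 17, 18, 22]; color 2: [0, 6, 10, 12, 14, 20].
(χ(G) = 2 ≤ 3.)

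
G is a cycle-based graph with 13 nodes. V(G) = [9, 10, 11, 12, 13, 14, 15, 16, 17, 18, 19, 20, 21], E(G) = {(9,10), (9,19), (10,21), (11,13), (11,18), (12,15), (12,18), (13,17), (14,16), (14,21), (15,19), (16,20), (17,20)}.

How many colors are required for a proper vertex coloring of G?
χ(G) = 3

Clique number ω(G) = 2 (lower bound: χ ≥ ω).
Odd cycle [10, 21, 14, 16, 20, 17, 13, 11, 18, 12, 15, 19, 9] needs 3 colors (χ ≥ 3).
The coloring below uses 3 colors, so χ(G) = 3.
A valid 3-coloring: color 1: [10, 13, 14, 18, 19, 20]; color 2: [9, 11, 12, 16, 17, 21]; color 3: [15].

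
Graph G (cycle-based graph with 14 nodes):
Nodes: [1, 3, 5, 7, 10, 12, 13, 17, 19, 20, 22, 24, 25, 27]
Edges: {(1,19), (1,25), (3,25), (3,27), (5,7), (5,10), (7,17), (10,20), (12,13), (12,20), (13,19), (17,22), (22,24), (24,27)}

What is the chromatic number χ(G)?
χ(G) = 2

Clique number ω(G) = 2 (lower bound: χ ≥ ω).
The graph is bipartite (no odd cycle), so 2 colors suffice: χ(G) = 2.
A valid 2-coloring: color 1: [7, 10, 12, 19, 22, 25, 27]; color 2: [1, 3, 5, 13, 17, 20, 24].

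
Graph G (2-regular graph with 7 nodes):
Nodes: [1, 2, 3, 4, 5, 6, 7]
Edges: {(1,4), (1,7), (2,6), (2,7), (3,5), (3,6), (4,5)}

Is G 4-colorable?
A valid 4-coloring: color 1: [1, 5, 6]; color 2: [3, 4, 7]; color 3: [2].
(χ(G) = 3 ≤ 4.)

Yes, G is 4-colorable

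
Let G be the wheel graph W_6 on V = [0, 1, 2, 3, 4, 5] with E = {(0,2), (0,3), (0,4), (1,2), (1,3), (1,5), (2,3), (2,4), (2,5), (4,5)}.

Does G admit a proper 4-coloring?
Yes, G is 4-colorable

A valid 4-coloring: color 1: [2]; color 2: [0, 1]; color 3: [3, 4]; color 4: [5].
(χ(G) = 4 ≤ 4.)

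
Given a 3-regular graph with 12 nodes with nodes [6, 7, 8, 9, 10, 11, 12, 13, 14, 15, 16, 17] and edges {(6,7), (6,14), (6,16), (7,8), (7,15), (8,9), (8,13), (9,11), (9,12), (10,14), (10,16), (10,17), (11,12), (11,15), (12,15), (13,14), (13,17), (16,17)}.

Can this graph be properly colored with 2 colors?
No, G is not 2-colorable

The clique on vertices [9, 11, 12] has size 3 > 2, so it alone needs 3 colors.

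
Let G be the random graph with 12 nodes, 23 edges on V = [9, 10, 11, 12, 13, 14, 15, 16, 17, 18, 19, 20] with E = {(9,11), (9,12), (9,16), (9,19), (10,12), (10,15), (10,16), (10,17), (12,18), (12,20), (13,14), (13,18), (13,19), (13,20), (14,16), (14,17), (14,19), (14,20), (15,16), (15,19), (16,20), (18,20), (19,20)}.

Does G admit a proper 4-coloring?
Yes, G is 4-colorable

A valid 4-coloring: color 1: [9, 10, 20]; color 2: [11, 16, 17, 18, 19]; color 3: [12, 14, 15]; color 4: [13].
(χ(G) = 4 ≤ 4.)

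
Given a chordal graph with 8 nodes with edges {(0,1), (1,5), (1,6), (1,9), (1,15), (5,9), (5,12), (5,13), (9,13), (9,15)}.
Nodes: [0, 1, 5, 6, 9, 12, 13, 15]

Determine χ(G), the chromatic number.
Clique number ω(G) = 3 (lower bound: χ ≥ ω).
The clique on [1, 5, 9] has size 3, forcing χ ≥ 3, and the coloring below uses 3 colors, so χ(G) = 3.
A valid 3-coloring: color 1: [1, 12, 13]; color 2: [0, 5, 6, 15]; color 3: [9].

χ(G) = 3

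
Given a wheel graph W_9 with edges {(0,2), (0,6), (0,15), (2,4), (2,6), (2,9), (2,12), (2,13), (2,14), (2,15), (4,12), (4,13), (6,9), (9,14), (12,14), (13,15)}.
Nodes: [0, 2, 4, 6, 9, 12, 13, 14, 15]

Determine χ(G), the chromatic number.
χ(G) = 3

Clique number ω(G) = 3 (lower bound: χ ≥ ω).
The clique on [0, 2, 6] has size 3, forcing χ ≥ 3, and the coloring below uses 3 colors, so χ(G) = 3.
A valid 3-coloring: color 1: [2]; color 2: [0, 9, 12, 13]; color 3: [4, 6, 14, 15].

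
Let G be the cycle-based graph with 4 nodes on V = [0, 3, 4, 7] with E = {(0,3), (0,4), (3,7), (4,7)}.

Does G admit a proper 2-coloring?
Yes, G is 2-colorable

A valid 2-coloring: color 1: [3, 4]; color 2: [0, 7].
(χ(G) = 2 ≤ 2.)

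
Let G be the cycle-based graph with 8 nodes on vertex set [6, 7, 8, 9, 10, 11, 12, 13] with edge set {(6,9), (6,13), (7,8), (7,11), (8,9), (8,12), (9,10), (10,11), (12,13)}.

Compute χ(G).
χ(G) = 3

Clique number ω(G) = 2 (lower bound: χ ≥ ω).
Odd cycle [8, 12, 13, 6, 9] needs 3 colors (χ ≥ 3).
The coloring below uses 3 colors, so χ(G) = 3.
A valid 3-coloring: color 1: [9, 11, 12]; color 2: [6, 8, 10]; color 3: [7, 13].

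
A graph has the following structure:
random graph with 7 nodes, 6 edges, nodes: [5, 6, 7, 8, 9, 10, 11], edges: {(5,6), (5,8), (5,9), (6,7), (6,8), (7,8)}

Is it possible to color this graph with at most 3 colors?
Yes, G is 3-colorable

A valid 3-coloring: color 1: [6, 9, 10, 11]; color 2: [5, 7]; color 3: [8].
(χ(G) = 3 ≤ 3.)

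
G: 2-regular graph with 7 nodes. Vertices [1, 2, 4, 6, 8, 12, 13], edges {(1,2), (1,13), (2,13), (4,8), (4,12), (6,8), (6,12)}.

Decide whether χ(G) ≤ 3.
A valid 3-coloring: color 1: [1, 4, 6]; color 2: [2, 8, 12]; color 3: [13].
(χ(G) = 3 ≤ 3.)

Yes, G is 3-colorable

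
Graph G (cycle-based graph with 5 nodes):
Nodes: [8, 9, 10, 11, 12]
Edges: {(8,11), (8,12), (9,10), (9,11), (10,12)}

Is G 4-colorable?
Yes, G is 4-colorable

A valid 4-coloring: color 1: [8, 9]; color 2: [10, 11]; color 3: [12].
(χ(G) = 3 ≤ 4.)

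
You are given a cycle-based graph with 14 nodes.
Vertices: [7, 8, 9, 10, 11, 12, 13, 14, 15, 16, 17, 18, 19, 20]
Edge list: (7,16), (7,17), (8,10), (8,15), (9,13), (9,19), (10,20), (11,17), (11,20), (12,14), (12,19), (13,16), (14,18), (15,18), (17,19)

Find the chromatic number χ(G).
χ(G) = 2

Clique number ω(G) = 2 (lower bound: χ ≥ ω).
The graph is bipartite (no odd cycle), so 2 colors suffice: χ(G) = 2.
A valid 2-coloring: color 1: [7, 10, 11, 13, 14, 15, 19]; color 2: [8, 9, 12, 16, 17, 18, 20].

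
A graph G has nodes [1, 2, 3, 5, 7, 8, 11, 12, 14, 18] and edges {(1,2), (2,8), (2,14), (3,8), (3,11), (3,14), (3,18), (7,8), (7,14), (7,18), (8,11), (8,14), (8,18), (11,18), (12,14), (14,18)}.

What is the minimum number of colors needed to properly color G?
χ(G) = 4

Clique number ω(G) = 4 (lower bound: χ ≥ ω).
The clique on [3, 8, 11, 18] has size 4, forcing χ ≥ 4, and the coloring below uses 4 colors, so χ(G) = 4.
A valid 4-coloring: color 1: [1, 5, 11, 14]; color 2: [8, 12]; color 3: [2, 18]; color 4: [3, 7].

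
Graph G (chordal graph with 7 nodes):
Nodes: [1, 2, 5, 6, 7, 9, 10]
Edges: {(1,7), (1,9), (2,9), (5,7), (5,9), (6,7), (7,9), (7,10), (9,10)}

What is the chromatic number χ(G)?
χ(G) = 3

Clique number ω(G) = 3 (lower bound: χ ≥ ω).
The clique on [1, 7, 9] has size 3, forcing χ ≥ 3, and the coloring below uses 3 colors, so χ(G) = 3.
A valid 3-coloring: color 1: [2, 7]; color 2: [6, 9]; color 3: [1, 5, 10].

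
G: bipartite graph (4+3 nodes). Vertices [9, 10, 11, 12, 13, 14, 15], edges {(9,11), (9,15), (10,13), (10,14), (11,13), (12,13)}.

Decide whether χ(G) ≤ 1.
No, G is not 1-colorable

Edge (9,11) forces its endpoints to differ, so 1 color is not enough.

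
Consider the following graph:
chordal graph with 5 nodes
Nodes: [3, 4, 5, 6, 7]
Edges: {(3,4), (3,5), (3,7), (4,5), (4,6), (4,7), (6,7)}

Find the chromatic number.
Clique number ω(G) = 3 (lower bound: χ ≥ ω).
The clique on [3, 4, 5] has size 3, forcing χ ≥ 3, and the coloring below uses 3 colors, so χ(G) = 3.
A valid 3-coloring: color 1: [4]; color 2: [5, 7]; color 3: [3, 6].

χ(G) = 3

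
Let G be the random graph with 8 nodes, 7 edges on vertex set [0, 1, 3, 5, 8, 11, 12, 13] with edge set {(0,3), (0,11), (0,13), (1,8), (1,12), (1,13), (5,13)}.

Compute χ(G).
χ(G) = 2

Clique number ω(G) = 2 (lower bound: χ ≥ ω).
The graph is bipartite (no odd cycle), so 2 colors suffice: χ(G) = 2.
A valid 2-coloring: color 1: [0, 1, 5]; color 2: [3, 8, 11, 12, 13].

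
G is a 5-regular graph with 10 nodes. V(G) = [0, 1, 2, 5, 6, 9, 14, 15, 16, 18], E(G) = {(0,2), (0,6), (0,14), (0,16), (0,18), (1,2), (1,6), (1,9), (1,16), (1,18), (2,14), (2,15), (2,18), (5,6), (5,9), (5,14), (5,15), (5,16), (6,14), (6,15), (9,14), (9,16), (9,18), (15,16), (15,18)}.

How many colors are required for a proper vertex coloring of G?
Clique number ω(G) = 3 (lower bound: χ ≥ ω).
Odd cycle [15, 16, 9, 14, 6] needs 3 colors (χ ≥ 3).
Vertex 5 is adjacent to every vertex of [6, 9, 14, 15, 16], which already need 3 colors among themselves, so 5 needs a new color (χ ≥ 4).
The coloring below uses 4 colors, so χ(G) = 4.
A valid 4-coloring: color 1: [1, 14, 15]; color 2: [2, 6, 9]; color 3: [0, 5]; color 4: [16, 18].

χ(G) = 4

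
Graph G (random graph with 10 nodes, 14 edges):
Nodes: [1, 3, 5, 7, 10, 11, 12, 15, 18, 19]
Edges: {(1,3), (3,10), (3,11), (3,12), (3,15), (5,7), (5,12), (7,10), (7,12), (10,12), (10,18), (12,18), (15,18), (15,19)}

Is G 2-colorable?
The clique on vertices [3, 10, 12] has size 3 > 2, so it alone needs 3 colors.

No, G is not 2-colorable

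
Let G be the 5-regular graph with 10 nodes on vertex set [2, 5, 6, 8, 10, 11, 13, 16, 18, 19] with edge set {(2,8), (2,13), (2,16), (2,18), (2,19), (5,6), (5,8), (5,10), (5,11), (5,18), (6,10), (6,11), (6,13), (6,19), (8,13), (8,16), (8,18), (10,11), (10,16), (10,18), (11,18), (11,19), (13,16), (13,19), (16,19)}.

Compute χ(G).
χ(G) = 4

Clique number ω(G) = 4 (lower bound: χ ≥ ω).
The clique on [2, 8, 13, 16] has size 4, forcing χ ≥ 4, and the coloring below uses 4 colors, so χ(G) = 4.
A valid 4-coloring: color 1: [11, 13]; color 2: [6, 16, 18]; color 3: [8, 10, 19]; color 4: [2, 5].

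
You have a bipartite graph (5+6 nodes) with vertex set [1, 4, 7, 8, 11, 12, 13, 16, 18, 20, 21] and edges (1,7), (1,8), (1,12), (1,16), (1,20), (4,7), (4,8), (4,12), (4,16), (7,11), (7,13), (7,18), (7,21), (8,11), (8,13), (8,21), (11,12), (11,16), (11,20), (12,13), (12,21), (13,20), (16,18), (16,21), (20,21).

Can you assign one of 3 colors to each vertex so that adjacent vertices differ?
A valid 3-coloring: color 1: [7, 8, 12, 16, 20]; color 2: [1, 4, 11, 13, 18, 21].
(χ(G) = 2 ≤ 3.)

Yes, G is 3-colorable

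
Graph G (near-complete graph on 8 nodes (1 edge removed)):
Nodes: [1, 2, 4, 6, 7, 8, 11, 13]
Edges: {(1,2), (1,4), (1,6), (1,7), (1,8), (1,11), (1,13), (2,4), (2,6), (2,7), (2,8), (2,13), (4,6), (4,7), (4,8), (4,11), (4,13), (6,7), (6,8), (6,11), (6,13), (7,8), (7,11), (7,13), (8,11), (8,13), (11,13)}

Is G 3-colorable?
The clique on vertices [1, 2, 4, 6, 7, 8, 13] has size 7 > 3, so it alone needs 7 colors.

No, G is not 3-colorable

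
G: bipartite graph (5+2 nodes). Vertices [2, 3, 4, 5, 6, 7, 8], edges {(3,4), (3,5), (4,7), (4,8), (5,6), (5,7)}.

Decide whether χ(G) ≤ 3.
A valid 3-coloring: color 1: [2, 4, 5]; color 2: [3, 6, 7, 8].
(χ(G) = 2 ≤ 3.)

Yes, G is 3-colorable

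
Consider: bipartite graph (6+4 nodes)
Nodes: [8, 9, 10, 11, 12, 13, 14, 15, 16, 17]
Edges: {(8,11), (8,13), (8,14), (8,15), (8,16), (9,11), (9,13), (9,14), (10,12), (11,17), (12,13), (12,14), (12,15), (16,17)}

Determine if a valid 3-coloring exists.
Yes, G is 3-colorable

A valid 3-coloring: color 1: [8, 9, 12, 17]; color 2: [10, 11, 13, 14, 15, 16].
(χ(G) = 2 ≤ 3.)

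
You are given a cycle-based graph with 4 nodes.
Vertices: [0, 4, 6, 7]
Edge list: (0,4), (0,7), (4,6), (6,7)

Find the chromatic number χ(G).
Clique number ω(G) = 2 (lower bound: χ ≥ ω).
The graph is bipartite (no odd cycle), so 2 colors suffice: χ(G) = 2.
A valid 2-coloring: color 1: [0, 6]; color 2: [4, 7].

χ(G) = 2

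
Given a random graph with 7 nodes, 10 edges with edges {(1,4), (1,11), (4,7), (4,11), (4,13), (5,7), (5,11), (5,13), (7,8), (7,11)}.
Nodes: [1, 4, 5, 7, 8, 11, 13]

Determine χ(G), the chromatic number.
Clique number ω(G) = 3 (lower bound: χ ≥ ω).
The clique on [1, 4, 11] has size 3, forcing χ ≥ 3, and the coloring below uses 3 colors, so χ(G) = 3.
A valid 3-coloring: color 1: [1, 7, 13]; color 2: [4, 5, 8]; color 3: [11].

χ(G) = 3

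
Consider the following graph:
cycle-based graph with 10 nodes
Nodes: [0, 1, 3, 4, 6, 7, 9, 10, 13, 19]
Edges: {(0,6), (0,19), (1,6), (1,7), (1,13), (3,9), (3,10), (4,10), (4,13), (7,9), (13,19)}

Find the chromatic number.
Clique number ω(G) = 2 (lower bound: χ ≥ ω).
Odd cycle [13, 19, 0, 6, 1] needs 3 colors (χ ≥ 3).
The coloring below uses 3 colors, so χ(G) = 3.
A valid 3-coloring: color 1: [1, 9, 10, 19]; color 2: [3, 6, 7, 13]; color 3: [0, 4].

χ(G) = 3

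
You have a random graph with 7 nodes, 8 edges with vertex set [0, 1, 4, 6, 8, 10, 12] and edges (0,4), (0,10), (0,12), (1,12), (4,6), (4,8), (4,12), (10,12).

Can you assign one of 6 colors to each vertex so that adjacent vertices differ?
Yes, G is 6-colorable

A valid 6-coloring: color 1: [1, 4, 10]; color 2: [6, 8, 12]; color 3: [0].
(χ(G) = 3 ≤ 6.)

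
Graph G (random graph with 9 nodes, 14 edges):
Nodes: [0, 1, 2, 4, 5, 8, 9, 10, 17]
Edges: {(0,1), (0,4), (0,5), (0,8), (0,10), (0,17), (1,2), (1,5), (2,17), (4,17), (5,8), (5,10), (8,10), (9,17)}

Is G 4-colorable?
Yes, G is 4-colorable

A valid 4-coloring: color 1: [0, 2, 9]; color 2: [5, 17]; color 3: [1, 4, 10]; color 4: [8].
(χ(G) = 4 ≤ 4.)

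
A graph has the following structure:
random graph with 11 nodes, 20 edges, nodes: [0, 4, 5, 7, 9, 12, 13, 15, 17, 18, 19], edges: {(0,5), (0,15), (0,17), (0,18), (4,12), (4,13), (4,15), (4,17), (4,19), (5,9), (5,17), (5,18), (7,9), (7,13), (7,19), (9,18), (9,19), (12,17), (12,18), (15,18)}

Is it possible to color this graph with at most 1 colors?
No, G is not 1-colorable

The clique on vertices [0, 5, 17] has size 3 > 1, so it alone needs 3 colors.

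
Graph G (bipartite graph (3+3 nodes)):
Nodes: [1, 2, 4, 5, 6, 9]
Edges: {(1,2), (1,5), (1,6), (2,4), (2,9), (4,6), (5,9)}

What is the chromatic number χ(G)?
Clique number ω(G) = 2 (lower bound: χ ≥ ω).
The graph is bipartite (no odd cycle), so 2 colors suffice: χ(G) = 2.
A valid 2-coloring: color 1: [2, 5, 6]; color 2: [1, 4, 9].

χ(G) = 2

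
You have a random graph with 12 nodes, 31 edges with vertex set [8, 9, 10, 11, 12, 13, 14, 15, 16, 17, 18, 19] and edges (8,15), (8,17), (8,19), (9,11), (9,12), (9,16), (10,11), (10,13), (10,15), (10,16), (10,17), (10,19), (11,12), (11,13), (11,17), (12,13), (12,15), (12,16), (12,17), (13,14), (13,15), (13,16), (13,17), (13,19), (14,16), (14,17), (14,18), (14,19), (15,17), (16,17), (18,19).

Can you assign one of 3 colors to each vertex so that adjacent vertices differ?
No, G is not 3-colorable

The clique on vertices [10, 13, 16, 17] has size 4 > 3, so it alone needs 4 colors.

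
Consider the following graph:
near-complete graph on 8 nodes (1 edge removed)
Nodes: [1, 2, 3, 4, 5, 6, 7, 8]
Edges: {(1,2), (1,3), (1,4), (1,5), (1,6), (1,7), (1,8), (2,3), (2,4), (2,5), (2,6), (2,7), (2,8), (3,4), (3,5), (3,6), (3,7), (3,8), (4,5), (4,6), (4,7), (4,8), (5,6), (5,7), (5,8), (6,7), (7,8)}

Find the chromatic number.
Clique number ω(G) = 7 (lower bound: χ ≥ ω).
The clique on [1, 2, 3, 4, 5, 7, 8] has size 7, forcing χ ≥ 7, and the coloring below uses 7 colors, so χ(G) = 7.
A valid 7-coloring: color 1: [3]; color 2: [7]; color 3: [4]; color 4: [1]; color 5: [2]; color 6: [5]; color 7: [6, 8].

χ(G) = 7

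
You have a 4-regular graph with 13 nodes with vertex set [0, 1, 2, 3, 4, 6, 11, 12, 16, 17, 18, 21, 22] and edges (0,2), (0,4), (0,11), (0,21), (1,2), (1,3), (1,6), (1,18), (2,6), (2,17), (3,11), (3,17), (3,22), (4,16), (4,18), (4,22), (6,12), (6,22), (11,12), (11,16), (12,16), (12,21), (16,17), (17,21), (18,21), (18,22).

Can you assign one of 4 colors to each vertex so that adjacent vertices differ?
A valid 4-coloring: color 1: [6, 11, 17, 18]; color 2: [2, 3, 16, 21]; color 3: [0, 1, 12, 22]; color 4: [4].
(χ(G) = 3 ≤ 4.)

Yes, G is 4-colorable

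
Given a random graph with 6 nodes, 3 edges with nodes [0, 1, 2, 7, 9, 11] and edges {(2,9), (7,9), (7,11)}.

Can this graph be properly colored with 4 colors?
Yes, G is 4-colorable

A valid 4-coloring: color 1: [0, 1, 9, 11]; color 2: [2, 7].
(χ(G) = 2 ≤ 4.)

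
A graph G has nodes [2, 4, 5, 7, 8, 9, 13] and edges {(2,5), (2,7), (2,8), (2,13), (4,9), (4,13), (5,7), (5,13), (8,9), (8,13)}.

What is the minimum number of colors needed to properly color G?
Clique number ω(G) = 3 (lower bound: χ ≥ ω).
The clique on [2, 8, 13] has size 3, forcing χ ≥ 3, and the coloring below uses 3 colors, so χ(G) = 3.
A valid 3-coloring: color 1: [2, 4]; color 2: [7, 9, 13]; color 3: [5, 8].

χ(G) = 3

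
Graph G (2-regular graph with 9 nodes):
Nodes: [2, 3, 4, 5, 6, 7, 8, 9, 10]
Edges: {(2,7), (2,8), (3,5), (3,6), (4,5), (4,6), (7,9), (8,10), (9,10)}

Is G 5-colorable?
Yes, G is 5-colorable

A valid 5-coloring: color 1: [5, 6, 7, 8]; color 2: [2, 3, 4, 9]; color 3: [10].
(χ(G) = 3 ≤ 5.)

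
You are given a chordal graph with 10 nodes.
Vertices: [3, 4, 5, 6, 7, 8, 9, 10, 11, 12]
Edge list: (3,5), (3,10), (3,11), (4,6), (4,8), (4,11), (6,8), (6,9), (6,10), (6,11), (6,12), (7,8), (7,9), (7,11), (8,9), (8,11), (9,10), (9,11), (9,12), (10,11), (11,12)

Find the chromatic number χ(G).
χ(G) = 4

Clique number ω(G) = 4 (lower bound: χ ≥ ω).
The clique on [6, 8, 9, 11] has size 4, forcing χ ≥ 4, and the coloring below uses 4 colors, so χ(G) = 4.
A valid 4-coloring: color 1: [5, 11]; color 2: [3, 4, 9]; color 3: [6, 7]; color 4: [8, 10, 12].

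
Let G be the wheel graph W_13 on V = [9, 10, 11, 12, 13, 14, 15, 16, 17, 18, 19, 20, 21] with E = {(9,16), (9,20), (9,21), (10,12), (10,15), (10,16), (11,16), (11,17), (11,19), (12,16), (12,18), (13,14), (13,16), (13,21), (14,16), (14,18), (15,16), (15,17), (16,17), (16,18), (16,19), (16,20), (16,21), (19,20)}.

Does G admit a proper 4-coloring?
A valid 4-coloring: color 1: [16]; color 2: [9, 10, 13, 17, 18, 19]; color 3: [11, 12, 14, 15, 20, 21].
(χ(G) = 3 ≤ 4.)

Yes, G is 4-colorable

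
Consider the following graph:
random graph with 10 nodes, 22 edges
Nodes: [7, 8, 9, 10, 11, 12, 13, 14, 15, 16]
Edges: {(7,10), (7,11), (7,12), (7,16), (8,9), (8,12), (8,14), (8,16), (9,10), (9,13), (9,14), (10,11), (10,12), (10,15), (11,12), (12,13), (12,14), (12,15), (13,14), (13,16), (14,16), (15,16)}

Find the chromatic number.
χ(G) = 4

Clique number ω(G) = 4 (lower bound: χ ≥ ω).
The clique on [7, 10, 11, 12] has size 4, forcing χ ≥ 4, and the coloring below uses 4 colors, so χ(G) = 4.
A valid 4-coloring: color 1: [9, 12, 16]; color 2: [10, 14]; color 3: [7, 8, 13, 15]; color 4: [11].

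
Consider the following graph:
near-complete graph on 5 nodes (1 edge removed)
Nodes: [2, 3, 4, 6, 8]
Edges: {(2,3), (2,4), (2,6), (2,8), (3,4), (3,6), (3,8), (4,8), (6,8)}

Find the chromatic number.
Clique number ω(G) = 4 (lower bound: χ ≥ ω).
The clique on [2, 3, 4, 8] has size 4, forcing χ ≥ 4, and the coloring below uses 4 colors, so χ(G) = 4.
A valid 4-coloring: color 1: [3]; color 2: [2]; color 3: [8]; color 4: [4, 6].

χ(G) = 4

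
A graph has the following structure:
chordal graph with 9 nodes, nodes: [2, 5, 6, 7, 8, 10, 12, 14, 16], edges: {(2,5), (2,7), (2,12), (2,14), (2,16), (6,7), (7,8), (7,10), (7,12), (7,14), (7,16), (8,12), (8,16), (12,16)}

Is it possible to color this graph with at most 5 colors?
A valid 5-coloring: color 1: [5, 7]; color 2: [2, 6, 8, 10]; color 3: [12, 14]; color 4: [16].
(χ(G) = 4 ≤ 5.)

Yes, G is 5-colorable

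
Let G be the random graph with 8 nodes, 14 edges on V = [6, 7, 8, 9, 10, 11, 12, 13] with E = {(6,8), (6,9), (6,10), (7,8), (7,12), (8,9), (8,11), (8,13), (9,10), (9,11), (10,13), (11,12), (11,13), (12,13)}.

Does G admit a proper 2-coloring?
The clique on vertices [8, 9, 11] has size 3 > 2, so it alone needs 3 colors.

No, G is not 2-colorable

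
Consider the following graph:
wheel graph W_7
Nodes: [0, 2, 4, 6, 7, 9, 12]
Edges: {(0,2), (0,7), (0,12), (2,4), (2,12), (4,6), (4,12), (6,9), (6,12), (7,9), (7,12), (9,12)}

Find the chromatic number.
Clique number ω(G) = 3 (lower bound: χ ≥ ω).
The clique on [0, 2, 12] has size 3, forcing χ ≥ 3, and the coloring below uses 3 colors, so χ(G) = 3.
A valid 3-coloring: color 1: [12]; color 2: [2, 6, 7]; color 3: [0, 4, 9].

χ(G) = 3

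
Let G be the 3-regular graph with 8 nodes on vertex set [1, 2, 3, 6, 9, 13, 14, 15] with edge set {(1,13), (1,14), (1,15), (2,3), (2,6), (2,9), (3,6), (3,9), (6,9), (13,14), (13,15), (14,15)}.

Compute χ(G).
Clique number ω(G) = 4 (lower bound: χ ≥ ω).
The clique on [1, 13, 14, 15] has size 4, forcing χ ≥ 4, and the coloring below uses 4 colors, so χ(G) = 4.
A valid 4-coloring: color 1: [6, 14]; color 2: [1, 3]; color 3: [2, 13]; color 4: [9, 15].

χ(G) = 4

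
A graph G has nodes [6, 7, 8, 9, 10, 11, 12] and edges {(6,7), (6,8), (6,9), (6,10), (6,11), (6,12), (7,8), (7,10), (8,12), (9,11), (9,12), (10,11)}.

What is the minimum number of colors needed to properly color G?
χ(G) = 3

Clique number ω(G) = 3 (lower bound: χ ≥ ω).
The clique on [6, 9, 11] has size 3, forcing χ ≥ 3, and the coloring below uses 3 colors, so χ(G) = 3.
A valid 3-coloring: color 1: [6]; color 2: [8, 9, 10]; color 3: [7, 11, 12].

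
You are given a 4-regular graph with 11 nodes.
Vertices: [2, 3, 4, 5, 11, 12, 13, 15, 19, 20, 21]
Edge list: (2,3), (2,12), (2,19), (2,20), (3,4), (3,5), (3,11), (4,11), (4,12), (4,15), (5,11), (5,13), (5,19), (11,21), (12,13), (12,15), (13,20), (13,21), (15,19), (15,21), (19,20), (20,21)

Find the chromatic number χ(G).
Clique number ω(G) = 3 (lower bound: χ ≥ ω).
The clique on [2, 19, 20] has size 3, forcing χ ≥ 3, and the coloring below uses 3 colors, so χ(G) = 3.
A valid 3-coloring: color 1: [3, 12, 19, 21]; color 2: [2, 11, 13, 15]; color 3: [4, 5, 20].

χ(G) = 3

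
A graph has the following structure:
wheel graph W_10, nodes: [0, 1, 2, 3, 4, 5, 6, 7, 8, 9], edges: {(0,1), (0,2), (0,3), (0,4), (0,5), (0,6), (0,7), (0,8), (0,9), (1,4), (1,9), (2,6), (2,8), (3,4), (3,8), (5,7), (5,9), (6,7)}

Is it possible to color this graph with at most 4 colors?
Yes, G is 4-colorable

A valid 4-coloring: color 1: [0]; color 2: [2, 4, 7, 9]; color 3: [1, 3, 5, 6]; color 4: [8].
(χ(G) = 4 ≤ 4.)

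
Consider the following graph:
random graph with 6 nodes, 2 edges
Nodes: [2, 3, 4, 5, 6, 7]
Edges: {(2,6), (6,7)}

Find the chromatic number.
χ(G) = 2

Clique number ω(G) = 2 (lower bound: χ ≥ ω).
The graph is bipartite (no odd cycle), so 2 colors suffice: χ(G) = 2.
A valid 2-coloring: color 1: [3, 4, 5, 6]; color 2: [2, 7].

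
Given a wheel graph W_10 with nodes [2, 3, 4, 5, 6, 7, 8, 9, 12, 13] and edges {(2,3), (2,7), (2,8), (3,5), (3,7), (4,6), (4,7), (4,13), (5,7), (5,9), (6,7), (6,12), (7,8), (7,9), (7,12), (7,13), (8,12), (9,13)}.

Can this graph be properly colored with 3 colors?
No, G is not 3-colorable

Odd cycle [2, 8, 12, 6, 4, 13, 9, 5, 3] needs 3 colors (χ ≥ 3).
Vertex 7 is adjacent to every vertex of [2, 3, 4, 5, 6, 8, 9, 12, 13], which already need 3 colors among themselves, so 7 needs a new color (χ ≥ 4).
Hence χ(G) ≥ 4 > 3, so no proper 3-coloring exists.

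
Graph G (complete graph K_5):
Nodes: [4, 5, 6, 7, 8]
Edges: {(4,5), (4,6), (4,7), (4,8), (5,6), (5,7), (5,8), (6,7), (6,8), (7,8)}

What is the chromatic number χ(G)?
Clique number ω(G) = 5 (lower bound: χ ≥ ω).
The clique on [4, 5, 6, 7, 8] has size 5, forcing χ ≥ 5, and the coloring below uses 5 colors, so χ(G) = 5.
A valid 5-coloring: color 1: [4]; color 2: [6]; color 3: [7]; color 4: [5]; color 5: [8].

χ(G) = 5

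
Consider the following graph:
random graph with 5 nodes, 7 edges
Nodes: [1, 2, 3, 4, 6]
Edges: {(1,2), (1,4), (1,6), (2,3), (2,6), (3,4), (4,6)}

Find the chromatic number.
χ(G) = 3

Clique number ω(G) = 3 (lower bound: χ ≥ ω).
The clique on [1, 2, 6] has size 3, forcing χ ≥ 3, and the coloring below uses 3 colors, so χ(G) = 3.
A valid 3-coloring: color 1: [2, 4]; color 2: [3, 6]; color 3: [1].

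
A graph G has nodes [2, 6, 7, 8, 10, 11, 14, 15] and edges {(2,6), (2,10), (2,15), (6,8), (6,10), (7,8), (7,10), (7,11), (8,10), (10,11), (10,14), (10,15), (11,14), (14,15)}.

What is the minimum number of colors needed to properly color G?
χ(G) = 4

Clique number ω(G) = 3 (lower bound: χ ≥ ω).
Odd cycle [8, 7, 11, 14, 15, 2, 6] needs 3 colors (χ ≥ 3).
Vertex 10 is adjacent to every vertex of [2, 6, 7, 8, 11, 14, 15], which already need 3 colors among themselves, so 10 needs a new color (χ ≥ 4).
The coloring below uses 4 colors, so χ(G) = 4.
A valid 4-coloring: color 1: [10]; color 2: [2, 8, 11]; color 3: [6, 7, 14]; color 4: [15].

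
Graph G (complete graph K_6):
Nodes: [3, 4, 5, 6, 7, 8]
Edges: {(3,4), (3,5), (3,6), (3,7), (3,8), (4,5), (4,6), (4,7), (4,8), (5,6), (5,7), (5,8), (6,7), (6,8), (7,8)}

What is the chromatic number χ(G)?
Clique number ω(G) = 6 (lower bound: χ ≥ ω).
The clique on [3, 4, 5, 6, 7, 8] has size 6, forcing χ ≥ 6, and the coloring below uses 6 colors, so χ(G) = 6.
A valid 6-coloring: color 1: [5]; color 2: [3]; color 3: [6]; color 4: [4]; color 5: [7]; color 6: [8].

χ(G) = 6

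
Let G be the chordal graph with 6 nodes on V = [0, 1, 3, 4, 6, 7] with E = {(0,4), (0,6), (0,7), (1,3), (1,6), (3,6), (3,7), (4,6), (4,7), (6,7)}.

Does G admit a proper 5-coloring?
Yes, G is 5-colorable

A valid 5-coloring: color 1: [6]; color 2: [1, 7]; color 3: [0, 3]; color 4: [4].
(χ(G) = 4 ≤ 5.)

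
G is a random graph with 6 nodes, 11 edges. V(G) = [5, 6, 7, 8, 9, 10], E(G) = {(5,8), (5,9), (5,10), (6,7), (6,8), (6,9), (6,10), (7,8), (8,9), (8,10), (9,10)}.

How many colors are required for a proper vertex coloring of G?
χ(G) = 4

Clique number ω(G) = 4 (lower bound: χ ≥ ω).
The clique on [5, 8, 9, 10] has size 4, forcing χ ≥ 4, and the coloring below uses 4 colors, so χ(G) = 4.
A valid 4-coloring: color 1: [8]; color 2: [5, 6]; color 3: [7, 10]; color 4: [9].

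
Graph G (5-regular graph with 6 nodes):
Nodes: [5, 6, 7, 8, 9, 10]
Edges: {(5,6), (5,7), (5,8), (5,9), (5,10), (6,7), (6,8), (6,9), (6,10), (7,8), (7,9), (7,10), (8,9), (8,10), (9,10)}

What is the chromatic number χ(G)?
Clique number ω(G) = 6 (lower bound: χ ≥ ω).
The clique on [5, 6, 7, 8, 9, 10] has size 6, forcing χ ≥ 6, and the coloring below uses 6 colors, so χ(G) = 6.
A valid 6-coloring: color 1: [9]; color 2: [8]; color 3: [7]; color 4: [6]; color 5: [10]; color 6: [5].

χ(G) = 6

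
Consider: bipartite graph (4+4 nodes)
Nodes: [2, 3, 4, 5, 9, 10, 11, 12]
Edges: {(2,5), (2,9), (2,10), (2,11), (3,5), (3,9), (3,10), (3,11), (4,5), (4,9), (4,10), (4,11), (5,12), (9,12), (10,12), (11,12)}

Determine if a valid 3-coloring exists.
A valid 3-coloring: color 1: [2, 3, 4, 12]; color 2: [5, 9, 10, 11].
(χ(G) = 2 ≤ 3.)

Yes, G is 3-colorable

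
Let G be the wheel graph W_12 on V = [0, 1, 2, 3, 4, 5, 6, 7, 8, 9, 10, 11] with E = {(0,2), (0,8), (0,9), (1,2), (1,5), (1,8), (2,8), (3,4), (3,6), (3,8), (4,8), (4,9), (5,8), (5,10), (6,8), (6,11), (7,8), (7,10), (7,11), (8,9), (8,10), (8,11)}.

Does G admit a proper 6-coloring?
A valid 6-coloring: color 1: [8]; color 2: [0, 1, 4, 6, 10]; color 3: [2, 3, 5, 9, 11]; color 4: [7].
(χ(G) = 4 ≤ 6.)

Yes, G is 6-colorable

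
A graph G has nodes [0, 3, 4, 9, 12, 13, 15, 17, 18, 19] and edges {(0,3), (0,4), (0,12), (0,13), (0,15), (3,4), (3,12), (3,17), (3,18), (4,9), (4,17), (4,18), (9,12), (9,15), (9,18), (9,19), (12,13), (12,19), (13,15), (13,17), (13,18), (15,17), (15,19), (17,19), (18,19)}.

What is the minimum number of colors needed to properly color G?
Clique number ω(G) = 3 (lower bound: χ ≥ ω).
Suppose a proper 3-coloring c exists. The clique [0, 3, 4] takes 3 distinct colors; by symmetry let c(0) = 1, c(3) = 2, c(4) = 3.
- Vertex 12: neighbors [0, 3] already have colors [1, 2] ⇒ c(12) = 3.
- Vertex 13: neighbors [0, 12] already have colors [1, 3] ⇒ c(13) = 2.
- Vertex 15: neighbors [0, 13] already have colors [1, 2] ⇒ c(15) = 3.
- Vertex 18: neighbors [3, 4] already have colors [2, 3] ⇒ c(18) = 1.
- Vertex 19: neighbors [18, 12] already have colors [1, 3] ⇒ c(19) = 2.
- Vertex 9: neighbors [18, 19, 4] already have colors [1, 2, 3] — all 3 colors blocked. Contradiction.
The forced assignments end in a contradiction, so G has no proper 3-coloring (χ ≥ 4).
The coloring below uses 4 colors, so χ(G) = 4.
A valid 4-coloring: color 1: [0, 17, 18]; color 2: [4, 12, 15]; color 3: [3, 9, 13]; color 4: [19].

χ(G) = 4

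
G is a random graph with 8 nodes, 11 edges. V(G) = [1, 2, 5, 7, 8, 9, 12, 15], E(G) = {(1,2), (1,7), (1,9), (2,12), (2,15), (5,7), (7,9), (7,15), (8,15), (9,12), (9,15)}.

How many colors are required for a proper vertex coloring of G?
χ(G) = 3

Clique number ω(G) = 3 (lower bound: χ ≥ ω).
The clique on [1, 7, 9] has size 3, forcing χ ≥ 3, and the coloring below uses 3 colors, so χ(G) = 3.
A valid 3-coloring: color 1: [1, 5, 12, 15]; color 2: [2, 7, 8]; color 3: [9].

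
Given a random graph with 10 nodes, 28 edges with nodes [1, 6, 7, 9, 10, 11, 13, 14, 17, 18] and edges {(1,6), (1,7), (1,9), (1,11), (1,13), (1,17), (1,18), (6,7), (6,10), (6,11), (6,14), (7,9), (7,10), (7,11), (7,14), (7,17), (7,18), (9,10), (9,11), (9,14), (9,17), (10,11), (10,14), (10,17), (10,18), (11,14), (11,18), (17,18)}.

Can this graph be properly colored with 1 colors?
No, G is not 1-colorable

The clique on vertices [7, 9, 10, 11, 14] has size 5 > 1, so it alone needs 5 colors.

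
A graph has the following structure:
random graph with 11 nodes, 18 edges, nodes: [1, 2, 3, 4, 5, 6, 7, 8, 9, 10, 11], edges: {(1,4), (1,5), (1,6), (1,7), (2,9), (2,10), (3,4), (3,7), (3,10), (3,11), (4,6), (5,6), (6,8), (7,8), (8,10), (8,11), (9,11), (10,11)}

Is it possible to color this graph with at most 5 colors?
A valid 5-coloring: color 1: [6, 7, 9, 10]; color 2: [1, 2, 3, 8]; color 3: [4, 5, 11].
(χ(G) = 3 ≤ 5.)

Yes, G is 5-colorable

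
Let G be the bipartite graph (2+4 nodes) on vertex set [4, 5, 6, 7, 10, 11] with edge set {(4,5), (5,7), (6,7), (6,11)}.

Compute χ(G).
Clique number ω(G) = 2 (lower bound: χ ≥ ω).
The graph is bipartite (no odd cycle), so 2 colors suffice: χ(G) = 2.
A valid 2-coloring: color 1: [5, 6, 10]; color 2: [4, 7, 11].

χ(G) = 2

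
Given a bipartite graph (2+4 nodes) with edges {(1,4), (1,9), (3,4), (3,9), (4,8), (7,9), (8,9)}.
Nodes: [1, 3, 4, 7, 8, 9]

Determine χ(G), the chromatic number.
Clique number ω(G) = 2 (lower bound: χ ≥ ω).
The graph is bipartite (no odd cycle), so 2 colors suffice: χ(G) = 2.
A valid 2-coloring: color 1: [4, 9]; color 2: [1, 3, 7, 8].

χ(G) = 2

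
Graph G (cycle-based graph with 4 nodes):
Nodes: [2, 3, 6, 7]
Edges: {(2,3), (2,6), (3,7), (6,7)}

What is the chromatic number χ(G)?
χ(G) = 2

Clique number ω(G) = 2 (lower bound: χ ≥ ω).
The graph is bipartite (no odd cycle), so 2 colors suffice: χ(G) = 2.
A valid 2-coloring: color 1: [3, 6]; color 2: [2, 7].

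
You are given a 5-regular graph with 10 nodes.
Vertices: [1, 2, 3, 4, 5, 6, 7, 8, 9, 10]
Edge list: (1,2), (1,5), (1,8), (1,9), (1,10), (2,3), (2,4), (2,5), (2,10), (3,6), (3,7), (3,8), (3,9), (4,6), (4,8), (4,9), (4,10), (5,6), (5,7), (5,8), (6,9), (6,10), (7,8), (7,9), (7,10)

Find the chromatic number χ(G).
Clique number ω(G) = 3 (lower bound: χ ≥ ω).
Suppose a proper 3-coloring c exists. The clique [1, 2, 5] takes 3 distinct colors; by symmetry let c(1) = 1, c(2) = 2, c(5) = 3.
- Vertex 8: neighbors [1, 5] already have colors [1, 3] ⇒ c(8) = 2.
- Vertex 7: neighbors [8, 5] already have colors [2, 3] ⇒ c(7) = 1.
- Vertex 3: neighbors [7, 2] already have colors [1, 2] ⇒ c(3) = 3.
- Vertex 9: neighbors [1, 3] already have colors [1, 3] ⇒ c(9) = 2.
- Vertex 6: neighbors [9, 3] already have colors [2, 3] ⇒ c(6) = 1.
- Vertex 4: neighbors [6, 2] already have colors [1, 2] ⇒ c(4) = 3.
- Vertex 10: neighbors [1, 2, 4] already have colors [1, 2, 3] — all 3 colors blocked. Contradiction.
The forced assignments end in a contradiction, so G has no proper 3-coloring (χ ≥ 4).
The coloring below uses 4 colors, so χ(G) = 4.
A valid 4-coloring: color 1: [2, 8, 9]; color 2: [3, 5, 10]; color 3: [1, 4, 7]; color 4: [6].

χ(G) = 4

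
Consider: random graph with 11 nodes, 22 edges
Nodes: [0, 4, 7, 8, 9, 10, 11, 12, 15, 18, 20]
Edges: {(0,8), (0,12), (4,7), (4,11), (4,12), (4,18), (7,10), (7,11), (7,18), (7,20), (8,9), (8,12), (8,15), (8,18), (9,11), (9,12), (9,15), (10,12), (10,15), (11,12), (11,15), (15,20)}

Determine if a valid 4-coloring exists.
A valid 4-coloring: color 1: [7, 12, 15]; color 2: [8, 10, 11, 20]; color 3: [0, 4, 9]; color 4: [18].
(χ(G) = 4 ≤ 4.)

Yes, G is 4-colorable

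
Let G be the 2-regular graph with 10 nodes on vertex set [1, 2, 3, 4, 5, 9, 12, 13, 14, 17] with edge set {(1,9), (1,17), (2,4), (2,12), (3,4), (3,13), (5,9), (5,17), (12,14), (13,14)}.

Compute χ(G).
Clique number ω(G) = 2 (lower bound: χ ≥ ω).
The graph is bipartite (no odd cycle), so 2 colors suffice: χ(G) = 2.
A valid 2-coloring: color 1: [1, 4, 5, 12, 13]; color 2: [2, 3, 9, 14, 17].

χ(G) = 2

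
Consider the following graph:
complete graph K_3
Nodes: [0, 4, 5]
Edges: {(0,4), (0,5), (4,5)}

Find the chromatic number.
Clique number ω(G) = 3 (lower bound: χ ≥ ω).
The clique on [0, 4, 5] has size 3, forcing χ ≥ 3, and the coloring below uses 3 colors, so χ(G) = 3.
A valid 3-coloring: color 1: [4]; color 2: [5]; color 3: [0].

χ(G) = 3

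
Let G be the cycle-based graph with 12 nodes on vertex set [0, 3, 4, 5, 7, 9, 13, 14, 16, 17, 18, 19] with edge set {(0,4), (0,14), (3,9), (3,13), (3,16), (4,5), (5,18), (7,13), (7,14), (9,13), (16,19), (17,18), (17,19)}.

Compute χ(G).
χ(G) = 3

Clique number ω(G) = 3 (lower bound: χ ≥ ω).
The clique on [3, 9, 13] has size 3, forcing χ ≥ 3, and the coloring below uses 3 colors, so χ(G) = 3.
A valid 3-coloring: color 1: [4, 13, 14, 16, 18]; color 2: [0, 3, 5, 7, 17]; color 3: [9, 19].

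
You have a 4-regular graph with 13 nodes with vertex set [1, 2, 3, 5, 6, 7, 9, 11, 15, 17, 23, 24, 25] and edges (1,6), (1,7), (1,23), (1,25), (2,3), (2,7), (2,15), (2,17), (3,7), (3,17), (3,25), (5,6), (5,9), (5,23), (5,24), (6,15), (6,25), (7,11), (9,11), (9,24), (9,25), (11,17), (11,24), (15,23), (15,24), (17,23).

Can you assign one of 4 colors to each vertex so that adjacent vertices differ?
Yes, G is 4-colorable

A valid 4-coloring: color 1: [5, 7, 15, 17, 25]; color 2: [3, 6, 9, 23]; color 3: [1, 2, 24]; color 4: [11].
(χ(G) = 3 ≤ 4.)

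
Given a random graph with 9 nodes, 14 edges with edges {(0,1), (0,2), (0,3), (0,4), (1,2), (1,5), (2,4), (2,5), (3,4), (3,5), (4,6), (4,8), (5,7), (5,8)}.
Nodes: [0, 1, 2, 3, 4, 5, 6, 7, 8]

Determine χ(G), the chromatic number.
χ(G) = 3

Clique number ω(G) = 3 (lower bound: χ ≥ ω).
The clique on [0, 1, 2] has size 3, forcing χ ≥ 3, and the coloring below uses 3 colors, so χ(G) = 3.
A valid 3-coloring: color 1: [1, 4, 7]; color 2: [2, 3, 6, 8]; color 3: [0, 5].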